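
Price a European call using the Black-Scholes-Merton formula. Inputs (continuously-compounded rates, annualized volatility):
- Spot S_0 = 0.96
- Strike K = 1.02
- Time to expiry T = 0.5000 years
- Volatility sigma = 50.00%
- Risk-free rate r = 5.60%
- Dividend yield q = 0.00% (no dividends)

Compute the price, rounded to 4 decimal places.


d1 = (ln(S/K) + (r - q + 0.5*sigma^2) * T) / (sigma * sqrt(T)) = 0.08450033
d2 = d1 - sigma * sqrt(T) = -0.26905306
exp(-rT) = 0.97238837; exp(-qT) = 1.00000000
C = S_0 * exp(-qT) * N(d1) - K * exp(-rT) * N(d2)
N(d1) = 0.53367068; N(d2) = 0.39394443
C = 0.9600 * 1.00000000 * 0.53367068 - 1.0200 * 0.97238837 * 0.39394443 = 0.1216

Answer: Price = 0.1216


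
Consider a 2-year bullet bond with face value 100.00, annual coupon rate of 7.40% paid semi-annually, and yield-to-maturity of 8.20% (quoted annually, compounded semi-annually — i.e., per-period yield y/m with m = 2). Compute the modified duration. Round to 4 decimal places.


Coupon per period c = face * coupon_rate / m = 3.700000
Periods per year m = 2; per-period yield y/m = 0.041000
Number of cashflows N = 4
Cashflows (t years, CF_t, discount factor 1/(1+y/m)^(m*t), PV):
  t = 0.5000: CF_t = 3.700000, DF = 0.960615, PV = 3.554275
  t = 1.0000: CF_t = 3.700000, DF = 0.922781, PV = 3.414289
  t = 1.5000: CF_t = 3.700000, DF = 0.886437, PV = 3.279816
  t = 2.0000: CF_t = 103.700000, DF = 0.851524, PV = 88.303077
Price P = sum_t PV_t = 98.551457
First compute Macaulay numerator sum_t t * PV_t:
  t * PV_t at t = 0.5000: 1.777137
  t * PV_t at t = 1.0000: 3.414289
  t * PV_t at t = 1.5000: 4.919725
  t * PV_t at t = 2.0000: 176.606154
Macaulay duration D = 186.717305 / 98.551457 = 1.894617
Modified duration = D / (1 + y/m) = 1.894617 / (1 + 0.041000) = 1.819997

Answer: Modified duration = 1.8200


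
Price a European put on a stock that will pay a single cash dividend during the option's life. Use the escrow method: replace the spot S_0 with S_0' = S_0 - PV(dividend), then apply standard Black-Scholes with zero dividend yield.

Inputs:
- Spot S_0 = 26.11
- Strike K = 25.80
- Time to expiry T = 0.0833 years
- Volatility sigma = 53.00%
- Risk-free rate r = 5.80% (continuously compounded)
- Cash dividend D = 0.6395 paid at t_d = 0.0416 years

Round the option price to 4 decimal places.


PV(D) = D * exp(-r * t_d) = 0.6395 * 0.99759011 = 0.63795887
S_0' = S_0 - PV(D) = 26.1100 - 0.63795887 = 25.47204113
d1 = (ln(S_0'/K) + (r + sigma^2/2)*T) / (sigma*sqrt(T)) = 0.02443541
d2 = d1 - sigma*sqrt(T) = -0.12853180
exp(-rT) = 0.99518025
N(-d1) = 0.49025265; N(-d2) = 0.55113593
P = K * exp(-rT) * N(-d2) - S_0' * N(-d1) = 25.8000 * 0.99518025 * 0.55113593 - 25.47204113 * 0.49025265 = 1.6630

Answer: Price = 1.6630


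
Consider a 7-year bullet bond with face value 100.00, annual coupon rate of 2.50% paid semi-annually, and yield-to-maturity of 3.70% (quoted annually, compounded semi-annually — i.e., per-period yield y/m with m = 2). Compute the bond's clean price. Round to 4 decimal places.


Coupon per period c = face * coupon_rate / m = 1.250000
Periods per year m = 2; per-period yield y/m = 0.018500
Number of cashflows N = 14
Cashflows (t years, CF_t, discount factor 1/(1+y/m)^(m*t), PV):
  t = 0.5000: CF_t = 1.250000, DF = 0.981836, PV = 1.227295
  t = 1.0000: CF_t = 1.250000, DF = 0.964002, PV = 1.205002
  t = 1.5000: CF_t = 1.250000, DF = 0.946492, PV = 1.183115
  t = 2.0000: CF_t = 1.250000, DF = 0.929300, PV = 1.161625
  t = 2.5000: CF_t = 1.250000, DF = 0.912420, PV = 1.140525
  t = 3.0000: CF_t = 1.250000, DF = 0.895847, PV = 1.119809
  t = 3.5000: CF_t = 1.250000, DF = 0.879575, PV = 1.099468
  t = 4.0000: CF_t = 1.250000, DF = 0.863598, PV = 1.079498
  t = 4.5000: CF_t = 1.250000, DF = 0.847912, PV = 1.059890
  t = 5.0000: CF_t = 1.250000, DF = 0.832510, PV = 1.040638
  t = 5.5000: CF_t = 1.250000, DF = 0.817389, PV = 1.021736
  t = 6.0000: CF_t = 1.250000, DF = 0.802542, PV = 1.003177
  t = 6.5000: CF_t = 1.250000, DF = 0.787964, PV = 0.984955
  t = 7.0000: CF_t = 101.250000, DF = 0.773652, PV = 78.332243
Price P = sum_t PV_t = 92.658977

Answer: Price = 92.6590


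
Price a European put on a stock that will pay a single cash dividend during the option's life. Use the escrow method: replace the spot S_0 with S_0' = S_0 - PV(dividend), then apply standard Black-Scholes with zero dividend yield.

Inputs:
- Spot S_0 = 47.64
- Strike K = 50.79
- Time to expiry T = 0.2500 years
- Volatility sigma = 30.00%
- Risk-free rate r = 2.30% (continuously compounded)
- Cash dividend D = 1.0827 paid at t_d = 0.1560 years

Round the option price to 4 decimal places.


Answer: Price = 5.2840

Derivation:
PV(D) = D * exp(-r * t_d) = 1.0827 * 0.99641843 = 1.07882223
S_0' = S_0 - PV(D) = 47.6400 - 1.07882223 = 46.56117777
d1 = (ln(S_0'/K) + (r + sigma^2/2)*T) / (sigma*sqrt(T)) = -0.46621591
d2 = d1 - sigma*sqrt(T) = -0.61621591
exp(-rT) = 0.99426650
N(-d1) = 0.67946952; N(-d2) = 0.73112398
P = K * exp(-rT) * N(-d2) - S_0' * N(-d1) = 50.7900 * 0.99426650 * 0.73112398 - 46.56117777 * 0.67946952 = 5.2840


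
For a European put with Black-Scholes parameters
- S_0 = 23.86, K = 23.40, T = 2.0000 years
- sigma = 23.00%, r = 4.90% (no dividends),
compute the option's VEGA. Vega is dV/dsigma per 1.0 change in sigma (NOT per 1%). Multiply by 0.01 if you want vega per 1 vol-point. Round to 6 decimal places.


Answer: Vega = 11.736094

Derivation:
d1 = 0.5237736513; d2 = 0.1985045320
phi(d1) = 0.3478068604; exp(-qT) = 1.0000000000; exp(-rT) = 0.9066489038
Vega = S * exp(-qT) * phi(d1) * sqrt(T) = 23.8600 * 1.0000000000 * 0.3478068604 * 1.4142135624 = 11.736094


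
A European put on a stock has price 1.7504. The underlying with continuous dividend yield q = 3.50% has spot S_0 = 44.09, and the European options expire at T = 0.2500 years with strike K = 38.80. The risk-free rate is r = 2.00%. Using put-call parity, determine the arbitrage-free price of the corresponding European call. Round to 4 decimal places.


Put-call parity: C - P = S_0 * exp(-qT) - K * exp(-rT).
S_0 * exp(-qT) = 44.0900 * 0.99128817 = 43.70589541
K * exp(-rT) = 38.8000 * 0.99501248 = 38.60648419
C = P + S*exp(-qT) - K*exp(-rT)
C = 1.7504 + 43.70589541 - 38.60648419 = 6.8498

Answer: Call price = 6.8498


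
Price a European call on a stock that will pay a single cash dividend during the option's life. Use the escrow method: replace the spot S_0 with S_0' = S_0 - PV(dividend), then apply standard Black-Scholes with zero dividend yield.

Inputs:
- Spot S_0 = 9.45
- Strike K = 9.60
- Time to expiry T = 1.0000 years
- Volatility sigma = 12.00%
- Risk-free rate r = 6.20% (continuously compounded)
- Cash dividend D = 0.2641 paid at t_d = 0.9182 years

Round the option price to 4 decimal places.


PV(D) = D * exp(-r * t_d) = 0.2641 * 0.94466170 = 0.24948516
S_0' = S_0 - PV(D) = 9.4500 - 0.24948516 = 9.20051484
d1 = (ln(S_0'/K) + (r + sigma^2/2)*T) / (sigma*sqrt(T)) = 0.22246954
d2 = d1 - sigma*sqrt(T) = 0.10246954
exp(-rT) = 0.93988289
N(d1) = 0.58802581; N(d2) = 0.54080801
C = S_0' * N(d1) - K * exp(-rT) * N(d2) = 9.20051484 * 0.58802581 - 9.6000 * 0.93988289 * 0.54080801 = 0.5305

Answer: Price = 0.5305


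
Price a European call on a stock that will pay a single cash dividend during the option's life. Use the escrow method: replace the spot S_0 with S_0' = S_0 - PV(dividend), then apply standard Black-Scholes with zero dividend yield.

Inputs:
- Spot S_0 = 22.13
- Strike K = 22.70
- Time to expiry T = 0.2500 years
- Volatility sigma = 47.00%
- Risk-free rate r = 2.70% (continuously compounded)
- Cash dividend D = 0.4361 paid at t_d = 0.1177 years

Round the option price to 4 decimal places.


PV(D) = D * exp(-r * t_d) = 0.4361 * 0.99682714 = 0.43471632
S_0' = S_0 - PV(D) = 22.1300 - 0.43471632 = 21.69528368
d1 = (ln(S_0'/K) + (r + sigma^2/2)*T) / (sigma*sqrt(T)) = -0.04641502
d2 = d1 - sigma*sqrt(T) = -0.28141502
exp(-rT) = 0.99327273
N(d1) = 0.48148973; N(d2) = 0.38919605
C = S_0' * N(d1) - K * exp(-rT) * N(d2) = 21.69528368 * 0.48148973 - 22.7000 * 0.99327273 * 0.38919605 = 1.6707

Answer: Price = 1.6707


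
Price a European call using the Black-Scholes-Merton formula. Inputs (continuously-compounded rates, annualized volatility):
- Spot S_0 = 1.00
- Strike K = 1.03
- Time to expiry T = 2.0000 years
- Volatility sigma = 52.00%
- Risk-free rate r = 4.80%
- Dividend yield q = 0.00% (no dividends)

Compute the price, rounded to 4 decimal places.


d1 = (ln(S/K) + (r - q + 0.5*sigma^2) * T) / (sigma * sqrt(T)) = 0.45804364
d2 = d1 - sigma * sqrt(T) = -0.27734741
exp(-rT) = 0.90846402; exp(-qT) = 1.00000000
C = S_0 * exp(-qT) * N(d1) - K * exp(-rT) * N(d2)
N(d1) = 0.67653946; N(d2) = 0.39075668
C = 1.0000 * 1.00000000 * 0.67653946 - 1.0300 * 0.90846402 * 0.39075668 = 0.3109

Answer: Price = 0.3109


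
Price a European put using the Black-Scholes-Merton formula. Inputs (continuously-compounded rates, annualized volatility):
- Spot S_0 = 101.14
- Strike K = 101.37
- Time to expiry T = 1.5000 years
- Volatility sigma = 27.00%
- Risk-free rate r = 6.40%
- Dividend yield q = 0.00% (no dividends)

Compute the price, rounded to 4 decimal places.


d1 = (ln(S/K) + (r - q + 0.5*sigma^2) * T) / (sigma * sqrt(T)) = 0.44878132
d2 = d1 - sigma * sqrt(T) = 0.11810020
exp(-rT) = 0.90846402; exp(-qT) = 1.00000000
P = K * exp(-rT) * N(-d2) - S_0 * exp(-qT) * N(-d1)
N(-d1) = 0.32679471; N(-d2) = 0.45299413
P = 101.3700 * 0.90846402 * 0.45299413 - 101.1400 * 1.00000000 * 0.32679471 = 8.6647

Answer: Price = 8.6647


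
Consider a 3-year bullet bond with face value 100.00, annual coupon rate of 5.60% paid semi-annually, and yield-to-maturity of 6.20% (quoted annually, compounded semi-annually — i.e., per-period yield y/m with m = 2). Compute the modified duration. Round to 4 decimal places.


Answer: Modified duration = 2.7169

Derivation:
Coupon per period c = face * coupon_rate / m = 2.800000
Periods per year m = 2; per-period yield y/m = 0.031000
Number of cashflows N = 6
Cashflows (t years, CF_t, discount factor 1/(1+y/m)^(m*t), PV):
  t = 0.5000: CF_t = 2.800000, DF = 0.969932, PV = 2.715810
  t = 1.0000: CF_t = 2.800000, DF = 0.940768, PV = 2.634151
  t = 1.5000: CF_t = 2.800000, DF = 0.912481, PV = 2.554948
  t = 2.0000: CF_t = 2.800000, DF = 0.885045, PV = 2.478126
  t = 2.5000: CF_t = 2.800000, DF = 0.858434, PV = 2.403614
  t = 3.0000: CF_t = 102.800000, DF = 0.832622, PV = 85.593567
Price P = sum_t PV_t = 98.380215
First compute Macaulay numerator sum_t t * PV_t:
  t * PV_t at t = 0.5000: 1.357905
  t * PV_t at t = 1.0000: 2.634151
  t * PV_t at t = 1.5000: 3.832422
  t * PV_t at t = 2.0000: 4.956252
  t * PV_t at t = 2.5000: 6.009035
  t * PV_t at t = 3.0000: 256.780700
Macaulay duration D = 275.570464 / 98.380215 = 2.801076
Modified duration = D / (1 + y/m) = 2.801076 / (1 + 0.031000) = 2.716854


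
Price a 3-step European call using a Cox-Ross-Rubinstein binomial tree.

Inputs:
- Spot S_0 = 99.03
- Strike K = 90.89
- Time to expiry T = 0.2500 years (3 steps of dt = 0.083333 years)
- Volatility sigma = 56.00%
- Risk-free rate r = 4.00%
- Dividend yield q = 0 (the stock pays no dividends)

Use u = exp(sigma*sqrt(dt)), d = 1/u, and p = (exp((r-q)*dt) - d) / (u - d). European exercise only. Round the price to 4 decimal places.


dt = T/N = 0.083333
u = exp(sigma*sqrt(dt)) = 1.175458; d = 1/u = 0.850732
p = (exp((r-q)*dt) - d) / (u - d) = 0.469955
Discount per step: exp(-r*dt) = 0.996672
Stock lattice S(k, i) with i counting down-moves:
  k=0: S(0,0) = 99.0300
  k=1: S(1,0) = 116.4056; S(1,1) = 84.2480
  k=2: S(2,0) = 136.8300; S(2,1) = 99.0300; S(2,2) = 71.6725
  k=3: S(3,0) = 160.8379; S(3,1) = 116.4056; S(3,2) = 84.2480; S(3,3) = 60.9741
Terminal payoffs V(N, i) = max(S_T - K, 0):
  V(3,0) = 69.947906; V(3,1) = 25.515631; V(3,2) = 0.000000; V(3,3) = 0.000000
Backward induction: V(k, i) = exp(-r*dt) * [p * V(k+1, i) + (1-p) * V(k+1, i+1)].
  V(2,0) = exp(-r*dt) * [p*69.947906 + (1-p)*25.515631] = 46.242422
  V(2,1) = exp(-r*dt) * [p*25.515631 + (1-p)*0.000000] = 11.951306
  V(2,2) = exp(-r*dt) * [p*0.000000 + (1-p)*0.000000] = 0.000000
  V(1,0) = exp(-r*dt) * [p*46.242422 + (1-p)*11.951306] = 27.973203
  V(1,1) = exp(-r*dt) * [p*11.951306 + (1-p)*0.000000] = 5.597890
  V(0,0) = exp(-r*dt) * [p*27.973203 + (1-p)*5.597890] = 16.059669

Answer: Price = V(0,0) = 16.0597


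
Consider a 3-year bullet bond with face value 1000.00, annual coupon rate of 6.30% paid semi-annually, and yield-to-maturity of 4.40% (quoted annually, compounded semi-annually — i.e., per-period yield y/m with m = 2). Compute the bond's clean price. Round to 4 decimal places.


Answer: Price = 1052.8563

Derivation:
Coupon per period c = face * coupon_rate / m = 31.500000
Periods per year m = 2; per-period yield y/m = 0.022000
Number of cashflows N = 6
Cashflows (t years, CF_t, discount factor 1/(1+y/m)^(m*t), PV):
  t = 0.5000: CF_t = 31.500000, DF = 0.978474, PV = 30.821918
  t = 1.0000: CF_t = 31.500000, DF = 0.957411, PV = 30.158432
  t = 1.5000: CF_t = 31.500000, DF = 0.936801, PV = 29.509229
  t = 2.0000: CF_t = 31.500000, DF = 0.916635, PV = 28.874001
  t = 2.5000: CF_t = 31.500000, DF = 0.896903, PV = 28.252447
  t = 3.0000: CF_t = 1031.500000, DF = 0.877596, PV = 905.240253
Price P = sum_t PV_t = 1052.856281


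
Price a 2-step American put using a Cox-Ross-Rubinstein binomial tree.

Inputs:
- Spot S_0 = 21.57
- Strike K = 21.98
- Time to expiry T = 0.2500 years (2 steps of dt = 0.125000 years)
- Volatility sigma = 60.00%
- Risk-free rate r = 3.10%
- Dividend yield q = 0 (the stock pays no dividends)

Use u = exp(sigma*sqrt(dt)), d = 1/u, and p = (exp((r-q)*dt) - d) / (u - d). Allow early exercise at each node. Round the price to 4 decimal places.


Answer: Price = V(0,0) = 2.5562

Derivation:
dt = T/N = 0.125000
u = exp(sigma*sqrt(dt)) = 1.236311; d = 1/u = 0.808858
p = (exp((r-q)*dt) - d) / (u - d) = 0.456248
Discount per step: exp(-r*dt) = 0.996132
Stock lattice S(k, i) with i counting down-moves:
  k=0: S(0,0) = 21.5700
  k=1: S(1,0) = 26.6672; S(1,1) = 17.4471
  k=2: S(2,0) = 32.9690; S(2,1) = 21.5700; S(2,2) = 14.1122
Terminal payoffs V(N, i) = max(K - S_T, 0):
  V(2,0) = 0.000000; V(2,1) = 0.410000; V(2,2) = 7.867804
Backward induction: V(k, i) = exp(-r*dt) * [p * V(k+1, i) + (1-p) * V(k+1, i+1)]; then take max(V_cont, immediate exercise) for American.
  V(1,0) = exp(-r*dt) * [p*0.000000 + (1-p)*0.410000] = 0.222076; exercise = 0.000000; V(1,0) = max -> 0.222076
  V(1,1) = exp(-r*dt) * [p*0.410000 + (1-p)*7.867804] = 4.447928; exercise = 4.532935; V(1,1) = max -> 4.532935
  V(0,0) = exp(-r*dt) * [p*0.222076 + (1-p)*4.532935] = 2.556190; exercise = 0.410000; V(0,0) = max -> 2.556190


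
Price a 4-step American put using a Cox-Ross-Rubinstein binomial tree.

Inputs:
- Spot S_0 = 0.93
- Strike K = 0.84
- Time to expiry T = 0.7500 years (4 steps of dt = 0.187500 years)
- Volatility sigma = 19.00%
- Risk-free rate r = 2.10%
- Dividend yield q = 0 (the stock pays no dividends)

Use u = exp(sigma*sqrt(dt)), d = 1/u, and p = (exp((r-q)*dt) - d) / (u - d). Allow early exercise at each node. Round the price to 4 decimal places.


Answer: Price = V(0,0) = 0.0230

Derivation:
dt = T/N = 0.187500
u = exp(sigma*sqrt(dt)) = 1.085752; d = 1/u = 0.921021
p = (exp((r-q)*dt) - d) / (u - d) = 0.503393
Discount per step: exp(-r*dt) = 0.996070
Stock lattice S(k, i) with i counting down-moves:
  k=0: S(0,0) = 0.9300
  k=1: S(1,0) = 1.0097; S(1,1) = 0.8565
  k=2: S(2,0) = 1.0963; S(2,1) = 0.9300; S(2,2) = 0.7889
  k=3: S(3,0) = 1.1903; S(3,1) = 1.0097; S(3,2) = 0.8565; S(3,3) = 0.7266
  k=4: S(4,0) = 1.2924; S(4,1) = 1.0963; S(4,2) = 0.9300; S(4,3) = 0.7889; S(4,4) = 0.6692
Terminal payoffs V(N, i) = max(K - S_T, 0):
  V(4,0) = 0.000000; V(4,1) = 0.000000; V(4,2) = 0.000000; V(4,3) = 0.051100; V(4,4) = 0.170792
Backward induction: V(k, i) = exp(-r*dt) * [p * V(k+1, i) + (1-p) * V(k+1, i+1)]; then take max(V_cont, immediate exercise) for American.
  V(3,0) = exp(-r*dt) * [p*0.000000 + (1-p)*0.000000] = 0.000000; exercise = 0.000000; V(3,0) = max -> 0.000000
  V(3,1) = exp(-r*dt) * [p*0.000000 + (1-p)*0.000000] = 0.000000; exercise = 0.000000; V(3,1) = max -> 0.000000
  V(3,2) = exp(-r*dt) * [p*0.000000 + (1-p)*0.051100] = 0.025277; exercise = 0.000000; V(3,2) = max -> 0.025277
  V(3,3) = exp(-r*dt) * [p*0.051100 + (1-p)*0.170792] = 0.110105; exercise = 0.113406; V(3,3) = max -> 0.113406
  V(2,0) = exp(-r*dt) * [p*0.000000 + (1-p)*0.000000] = 0.000000; exercise = 0.000000; V(2,0) = max -> 0.000000
  V(2,1) = exp(-r*dt) * [p*0.000000 + (1-p)*0.025277] = 0.012503; exercise = 0.000000; V(2,1) = max -> 0.012503
  V(2,2) = exp(-r*dt) * [p*0.025277 + (1-p)*0.113406] = 0.068771; exercise = 0.051100; V(2,2) = max -> 0.068771
  V(1,0) = exp(-r*dt) * [p*0.000000 + (1-p)*0.012503] = 0.006185; exercise = 0.000000; V(1,0) = max -> 0.006185
  V(1,1) = exp(-r*dt) * [p*0.012503 + (1-p)*0.068771] = 0.040287; exercise = 0.000000; V(1,1) = max -> 0.040287
  V(0,0) = exp(-r*dt) * [p*0.006185 + (1-p)*0.040287] = 0.023030; exercise = 0.000000; V(0,0) = max -> 0.023030


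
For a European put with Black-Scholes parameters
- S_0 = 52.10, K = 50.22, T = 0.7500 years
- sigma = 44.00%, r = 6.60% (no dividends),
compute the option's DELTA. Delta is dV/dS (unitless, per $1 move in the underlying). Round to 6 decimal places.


d1 = 0.4168773234; d2 = 0.0358261458
phi(d1) = 0.3657402545; exp(-qT) = 1.0000000000; exp(-rT) = 0.9517051581
N(-d1) = 0.3383840705
Delta = -exp(-qT) * N(-d1) = -1.0000000000 * 0.3383840705 = -0.338384

Answer: Delta = -0.338384


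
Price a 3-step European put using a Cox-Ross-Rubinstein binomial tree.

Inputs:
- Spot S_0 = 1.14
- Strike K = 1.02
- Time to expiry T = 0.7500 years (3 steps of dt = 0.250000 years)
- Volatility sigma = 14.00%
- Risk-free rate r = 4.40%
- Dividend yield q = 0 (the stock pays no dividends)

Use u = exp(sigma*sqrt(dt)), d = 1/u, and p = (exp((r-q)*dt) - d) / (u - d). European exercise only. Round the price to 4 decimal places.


dt = T/N = 0.250000
u = exp(sigma*sqrt(dt)) = 1.072508; d = 1/u = 0.932394
p = (exp((r-q)*dt) - d) / (u - d) = 0.561448
Discount per step: exp(-r*dt) = 0.989060
Stock lattice S(k, i) with i counting down-moves:
  k=0: S(0,0) = 1.1400
  k=1: S(1,0) = 1.2227; S(1,1) = 1.0629
  k=2: S(2,0) = 1.3113; S(2,1) = 1.1400; S(2,2) = 0.9911
  k=3: S(3,0) = 1.4064; S(3,1) = 1.2227; S(3,2) = 1.0629; S(3,3) = 0.9241
Terminal payoffs V(N, i) = max(K - S_T, 0):
  V(3,0) = 0.000000; V(3,1) = 0.000000; V(3,2) = 0.000000; V(3,3) = 0.095934
Backward induction: V(k, i) = exp(-r*dt) * [p * V(k+1, i) + (1-p) * V(k+1, i+1)].
  V(2,0) = exp(-r*dt) * [p*0.000000 + (1-p)*0.000000] = 0.000000
  V(2,1) = exp(-r*dt) * [p*0.000000 + (1-p)*0.000000] = 0.000000
  V(2,2) = exp(-r*dt) * [p*0.000000 + (1-p)*0.095934] = 0.041612
  V(1,0) = exp(-r*dt) * [p*0.000000 + (1-p)*0.000000] = 0.000000
  V(1,1) = exp(-r*dt) * [p*0.000000 + (1-p)*0.041612] = 0.018049
  V(0,0) = exp(-r*dt) * [p*0.000000 + (1-p)*0.018049] = 0.007829

Answer: Price = V(0,0) = 0.0078


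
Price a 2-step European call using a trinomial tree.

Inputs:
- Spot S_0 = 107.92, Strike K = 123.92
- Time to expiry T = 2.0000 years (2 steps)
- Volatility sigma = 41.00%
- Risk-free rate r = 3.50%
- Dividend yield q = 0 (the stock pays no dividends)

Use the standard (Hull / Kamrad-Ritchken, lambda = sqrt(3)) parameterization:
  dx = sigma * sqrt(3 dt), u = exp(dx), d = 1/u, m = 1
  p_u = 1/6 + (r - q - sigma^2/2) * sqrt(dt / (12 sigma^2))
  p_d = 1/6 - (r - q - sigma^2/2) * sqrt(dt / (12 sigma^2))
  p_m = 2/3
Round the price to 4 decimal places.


dt = T/N = 1.000000; dx = sigma*sqrt(3*dt) = 0.710141
u = exp(dx) = 2.034278; d = 1/u = 0.491575
p_u = 0.132131, p_m = 0.666667, p_d = 0.201202
Discount per step: exp(-r*dt) = 0.965605
Stock lattice S(k, j) with j the centered position index:
  k=0: S(0,+0) = 107.9200
  k=1: S(1,-1) = 53.0508; S(1,+0) = 107.9200; S(1,+1) = 219.5393
  k=2: S(2,-2) = 26.0784; S(2,-1) = 53.0508; S(2,+0) = 107.9200; S(2,+1) = 219.5393; S(2,+2) = 446.6038
Terminal payoffs V(N, j) = max(S_T - K, 0):
  V(2,-2) = 0.000000; V(2,-1) = 0.000000; V(2,+0) = 0.000000; V(2,+1) = 95.619252; V(2,+2) = 322.683812
Backward induction: V(k, j) = exp(-r*dt) * [p_u * V(k+1, j+1) + p_m * V(k+1, j) + p_d * V(k+1, j-1)]
  V(1,-1) = exp(-r*dt) * [p_u*0.000000 + p_m*0.000000 + p_d*0.000000] = 0.000000
  V(1,+0) = exp(-r*dt) * [p_u*95.619252 + p_m*0.000000 + p_d*0.000000] = 12.199741
  V(1,+1) = exp(-r*dt) * [p_u*322.683812 + p_m*95.619252 + p_d*0.000000] = 102.723796
  V(0,+0) = exp(-r*dt) * [p_u*102.723796 + p_m*12.199741 + p_d*0.000000] = 20.959611

Answer: Price = V(0,0) = 20.9596


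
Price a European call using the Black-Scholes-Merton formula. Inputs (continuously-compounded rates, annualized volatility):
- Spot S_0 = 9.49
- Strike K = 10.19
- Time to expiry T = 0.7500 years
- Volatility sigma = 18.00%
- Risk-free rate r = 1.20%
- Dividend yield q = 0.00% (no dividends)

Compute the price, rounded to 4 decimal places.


Answer: Price = 0.3518

Derivation:
d1 = (ln(S/K) + (r - q + 0.5*sigma^2) * T) / (sigma * sqrt(T)) = -0.32086712
d2 = d1 - sigma * sqrt(T) = -0.47675170
exp(-rT) = 0.99104038; exp(-qT) = 1.00000000
C = S_0 * exp(-qT) * N(d1) - K * exp(-rT) * N(d2)
N(d1) = 0.37415554; N(d2) = 0.31676947
C = 9.4900 * 1.00000000 * 0.37415554 - 10.1900 * 0.99104038 * 0.31676947 = 0.3518


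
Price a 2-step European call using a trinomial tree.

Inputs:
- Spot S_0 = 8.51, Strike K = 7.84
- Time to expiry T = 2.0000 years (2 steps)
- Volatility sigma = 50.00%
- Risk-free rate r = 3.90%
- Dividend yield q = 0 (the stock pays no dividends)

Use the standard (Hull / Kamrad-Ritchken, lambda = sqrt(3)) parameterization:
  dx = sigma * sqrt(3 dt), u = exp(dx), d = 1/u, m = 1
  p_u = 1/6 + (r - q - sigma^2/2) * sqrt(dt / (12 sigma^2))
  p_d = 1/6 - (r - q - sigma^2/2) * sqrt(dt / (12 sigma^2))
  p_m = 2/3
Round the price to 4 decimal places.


Answer: Price = V(0,0) = 2.6050

Derivation:
dt = T/N = 1.000000; dx = sigma*sqrt(3*dt) = 0.866025
u = exp(dx) = 2.377443; d = 1/u = 0.420620
p_u = 0.117015, p_m = 0.666667, p_d = 0.216319
Discount per step: exp(-r*dt) = 0.961751
Stock lattice S(k, j) with j the centered position index:
  k=0: S(0,+0) = 8.5100
  k=1: S(1,-1) = 3.5795; S(1,+0) = 8.5100; S(1,+1) = 20.2320
  k=2: S(2,-2) = 1.5056; S(2,-1) = 3.5795; S(2,+0) = 8.5100; S(2,+1) = 20.2320; S(2,+2) = 48.1005
Terminal payoffs V(N, j) = max(S_T - K, 0):
  V(2,-2) = 0.000000; V(2,-1) = 0.000000; V(2,+0) = 0.670000; V(2,+1) = 12.392037; V(2,+2) = 40.260509
Backward induction: V(k, j) = exp(-r*dt) * [p_u * V(k+1, j+1) + p_m * V(k+1, j) + p_d * V(k+1, j-1)]
  V(1,-1) = exp(-r*dt) * [p_u*0.670000 + p_m*0.000000 + p_d*0.000000] = 0.075401
  V(1,+0) = exp(-r*dt) * [p_u*12.392037 + p_m*0.670000 + p_d*0.000000] = 1.824167
  V(1,+1) = exp(-r*dt) * [p_u*40.260509 + p_m*12.392037 + p_d*0.670000] = 12.615627
  V(0,+0) = exp(-r*dt) * [p_u*12.615627 + p_m*1.824167 + p_d*0.075401] = 2.605031


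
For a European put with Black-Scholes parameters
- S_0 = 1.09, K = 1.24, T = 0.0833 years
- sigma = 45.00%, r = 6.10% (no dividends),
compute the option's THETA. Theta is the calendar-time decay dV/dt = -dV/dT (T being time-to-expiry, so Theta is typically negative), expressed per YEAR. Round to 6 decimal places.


Answer: Theta = -0.164755

Derivation:
d1 = -0.8886679186; d2 = -1.0185457458
phi(d1) = 0.2687956461; exp(-qT) = 1.0000000000; exp(-rT) = 0.9949315880
Theta = -S*exp(-qT)*phi(d1)*sigma/(2*sqrt(T)) + r*K*exp(-rT)*N(-d2) - q*S*exp(-qT)*N(-d1)
N(-d1) = 0.8129092112; N(-d2) = 0.8457906637; sqrt(T) = 0.2886173938
Term 1 = -1.0900 * 1.0000000000 * 0.2687956461 * 0.4500 / (2 * 0.2886173938) = -0.2284066505
Term 2 = 0.0610 * 1.2400 * 0.9949315880 * 0.8457906637 = 0.0636513511
Term 3 = 0 (no dividend yield, q = 0)
Theta = -0.2284066505 + (0.0636513511) + (0.0000000000) = -0.164755


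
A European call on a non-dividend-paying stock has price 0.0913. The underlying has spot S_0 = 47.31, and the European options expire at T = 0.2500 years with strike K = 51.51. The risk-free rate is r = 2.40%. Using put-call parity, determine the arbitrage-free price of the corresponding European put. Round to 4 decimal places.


Answer: Put price = 3.9832

Derivation:
Put-call parity: C - P = S_0 * exp(-qT) - K * exp(-rT).
S_0 * exp(-qT) = 47.3100 * 1.00000000 = 47.31000000
K * exp(-rT) = 51.5100 * 0.99401796 = 51.20186533
P = C - S*exp(-qT) + K*exp(-rT)
P = 0.0913 - 47.31000000 + 51.20186533 = 3.9832


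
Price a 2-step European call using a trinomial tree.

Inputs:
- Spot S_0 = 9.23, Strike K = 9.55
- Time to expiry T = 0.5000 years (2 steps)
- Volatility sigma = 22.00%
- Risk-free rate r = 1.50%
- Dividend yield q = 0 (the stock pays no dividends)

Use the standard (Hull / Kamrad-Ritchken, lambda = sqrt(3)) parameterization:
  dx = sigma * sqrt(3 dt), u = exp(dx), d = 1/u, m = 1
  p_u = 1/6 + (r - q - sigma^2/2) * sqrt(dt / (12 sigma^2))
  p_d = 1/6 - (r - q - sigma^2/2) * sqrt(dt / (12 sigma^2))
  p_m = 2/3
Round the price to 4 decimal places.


dt = T/N = 0.250000; dx = sigma*sqrt(3*dt) = 0.190526
u = exp(dx) = 1.209885; d = 1/u = 0.826525
p_u = 0.160631, p_m = 0.666667, p_d = 0.172703
Discount per step: exp(-r*dt) = 0.996257
Stock lattice S(k, j) with j the centered position index:
  k=0: S(0,+0) = 9.2300
  k=1: S(1,-1) = 7.6288; S(1,+0) = 9.2300; S(1,+1) = 11.1672
  k=2: S(2,-2) = 6.3054; S(2,-1) = 7.6288; S(2,+0) = 9.2300; S(2,+1) = 11.1672; S(2,+2) = 13.5111
Terminal payoffs V(N, j) = max(S_T - K, 0):
  V(2,-2) = 0.000000; V(2,-1) = 0.000000; V(2,+0) = 0.000000; V(2,+1) = 1.617242; V(2,+2) = 3.961082
Backward induction: V(k, j) = exp(-r*dt) * [p_u * V(k+1, j+1) + p_m * V(k+1, j) + p_d * V(k+1, j-1)]
  V(1,-1) = exp(-r*dt) * [p_u*0.000000 + p_m*0.000000 + p_d*0.000000] = 0.000000
  V(1,+0) = exp(-r*dt) * [p_u*1.617242 + p_m*0.000000 + p_d*0.000000] = 0.258806
  V(1,+1) = exp(-r*dt) * [p_u*3.961082 + p_m*1.617242 + p_d*0.000000] = 1.708015
  V(0,+0) = exp(-r*dt) * [p_u*1.708015 + p_m*0.258806 + p_d*0.000000] = 0.445225

Answer: Price = V(0,0) = 0.4452


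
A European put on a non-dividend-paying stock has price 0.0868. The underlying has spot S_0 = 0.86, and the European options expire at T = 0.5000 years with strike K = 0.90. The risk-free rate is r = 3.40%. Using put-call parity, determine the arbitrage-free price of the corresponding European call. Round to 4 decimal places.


Answer: Call price = 0.0620

Derivation:
Put-call parity: C - P = S_0 * exp(-qT) - K * exp(-rT).
S_0 * exp(-qT) = 0.8600 * 1.00000000 = 0.86000000
K * exp(-rT) = 0.9000 * 0.98314368 = 0.88482932
C = P + S*exp(-qT) - K*exp(-rT)
C = 0.0868 + 0.86000000 - 0.88482932 = 0.0620


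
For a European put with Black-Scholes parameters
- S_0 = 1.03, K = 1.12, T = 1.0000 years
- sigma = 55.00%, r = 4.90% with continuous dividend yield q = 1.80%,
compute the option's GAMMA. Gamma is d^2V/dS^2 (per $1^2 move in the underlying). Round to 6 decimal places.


Answer: Gamma = 0.680661

Derivation:
d1 = 0.1790547581; d2 = -0.3709452419
phi(d1) = 0.3925981001; exp(-qT) = 0.9821610324; exp(-rT) = 0.9521811297
Gamma = exp(-qT) * phi(d1) / (S * sigma * sqrt(T)) = 0.9821610324 * 0.3925981001 / (1.0300 * 0.5500 * 1.0000000000) = 0.680661


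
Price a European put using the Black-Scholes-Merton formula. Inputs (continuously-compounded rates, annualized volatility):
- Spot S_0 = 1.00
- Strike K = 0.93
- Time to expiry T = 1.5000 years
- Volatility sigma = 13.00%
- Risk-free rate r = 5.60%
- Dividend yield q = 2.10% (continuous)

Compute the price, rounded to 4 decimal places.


Answer: Price = 0.0178

Derivation:
d1 = (ln(S/K) + (r - q + 0.5*sigma^2) * T) / (sigma * sqrt(T)) = 0.86514529
d2 = d1 - sigma * sqrt(T) = 0.70592845
exp(-rT) = 0.91943126; exp(-qT) = 0.96899096
P = K * exp(-rT) * N(-d2) - S_0 * exp(-qT) * N(-d1)
N(-d1) = 0.19347953; N(-d2) = 0.24011632
P = 0.9300 * 0.91943126 * 0.24011632 - 1.0000 * 0.96899096 * 0.19347953 = 0.0178


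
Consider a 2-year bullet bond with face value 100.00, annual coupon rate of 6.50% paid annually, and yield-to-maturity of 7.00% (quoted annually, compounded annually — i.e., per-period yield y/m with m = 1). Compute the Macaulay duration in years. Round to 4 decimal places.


Coupon per period c = face * coupon_rate / m = 6.500000
Periods per year m = 1; per-period yield y/m = 0.070000
Number of cashflows N = 2
Cashflows (t years, CF_t, discount factor 1/(1+y/m)^(m*t), PV):
  t = 1.0000: CF_t = 6.500000, DF = 0.934579, PV = 6.074766
  t = 2.0000: CF_t = 106.500000, DF = 0.873439, PV = 93.021225
Price P = sum_t PV_t = 99.095991
Macaulay numerator sum_t t * PV_t:
  t * PV_t at t = 1.0000: 6.074766
  t * PV_t at t = 2.0000: 186.042449
Macaulay duration D = (sum_t t * PV_t) / P = 192.117215 / 99.095991 = 1.938698

Answer: Macaulay duration = 1.9387 years


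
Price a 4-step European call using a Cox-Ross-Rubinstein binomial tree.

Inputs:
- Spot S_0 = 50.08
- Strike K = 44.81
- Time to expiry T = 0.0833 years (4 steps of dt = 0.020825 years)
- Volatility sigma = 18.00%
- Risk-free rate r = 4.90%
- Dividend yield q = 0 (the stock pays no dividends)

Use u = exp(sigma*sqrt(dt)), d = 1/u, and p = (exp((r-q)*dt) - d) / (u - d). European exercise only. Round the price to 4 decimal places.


Answer: Price = V(0,0) = 5.4525

Derivation:
dt = T/N = 0.020825
u = exp(sigma*sqrt(dt)) = 1.026316; d = 1/u = 0.974359
p = (exp((r-q)*dt) - d) / (u - d) = 0.513156
Discount per step: exp(-r*dt) = 0.998980
Stock lattice S(k, i) with i counting down-moves:
  k=0: S(0,0) = 50.0800
  k=1: S(1,0) = 51.3979; S(1,1) = 48.7959
  k=2: S(2,0) = 52.7505; S(2,1) = 50.0800; S(2,2) = 47.5447
  k=3: S(3,0) = 54.1387; S(3,1) = 51.3979; S(3,2) = 48.7959; S(3,3) = 46.3256
  k=4: S(4,0) = 55.5634; S(4,1) = 52.7505; S(4,2) = 50.0800; S(4,3) = 47.5447; S(4,4) = 45.1378
Terminal payoffs V(N, i) = max(S_T - K, 0):
  V(4,0) = 10.753360; V(4,1) = 7.940479; V(4,2) = 5.270000; V(4,3) = 2.734713; V(4,4) = 0.327774
Backward induction: V(k, i) = exp(-r*dt) * [p * V(k+1, i) + (1-p) * V(k+1, i+1)].
  V(3,0) = exp(-r*dt) * [p*10.753360 + (1-p)*7.940479] = 9.374356
  V(3,1) = exp(-r*dt) * [p*7.940479 + (1-p)*5.270000] = 6.633601
  V(3,2) = exp(-r*dt) * [p*5.270000 + (1-p)*2.734713] = 4.031596
  V(3,3) = exp(-r*dt) * [p*2.734713 + (1-p)*0.327774] = 1.561316
  V(2,0) = exp(-r*dt) * [p*9.374356 + (1-p)*6.633601] = 8.031836
  V(2,1) = exp(-r*dt) * [p*6.633601 + (1-p)*4.031596] = 5.361357
  V(2,2) = exp(-r*dt) * [p*4.031596 + (1-p)*1.561316] = 2.826070
  V(1,0) = exp(-r*dt) * [p*8.031836 + (1-p)*5.361357] = 6.724865
  V(1,1) = exp(-r*dt) * [p*5.361357 + (1-p)*2.826070] = 4.122860
  V(0,0) = exp(-r*dt) * [p*6.724865 + (1-p)*4.122860] = 5.452528


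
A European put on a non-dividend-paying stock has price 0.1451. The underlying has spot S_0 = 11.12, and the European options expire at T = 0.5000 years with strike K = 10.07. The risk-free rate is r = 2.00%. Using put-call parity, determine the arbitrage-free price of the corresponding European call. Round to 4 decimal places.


Answer: Call price = 1.2953

Derivation:
Put-call parity: C - P = S_0 * exp(-qT) - K * exp(-rT).
S_0 * exp(-qT) = 11.1200 * 1.00000000 = 11.12000000
K * exp(-rT) = 10.0700 * 0.99004983 = 9.96980183
C = P + S*exp(-qT) - K*exp(-rT)
C = 0.1451 + 11.12000000 - 9.96980183 = 1.2953


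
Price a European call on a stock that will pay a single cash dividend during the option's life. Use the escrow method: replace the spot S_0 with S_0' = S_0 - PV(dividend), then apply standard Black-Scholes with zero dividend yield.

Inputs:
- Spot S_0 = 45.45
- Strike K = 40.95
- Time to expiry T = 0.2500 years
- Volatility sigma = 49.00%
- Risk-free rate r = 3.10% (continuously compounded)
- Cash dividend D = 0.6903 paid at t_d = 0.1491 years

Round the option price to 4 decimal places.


PV(D) = D * exp(-r * t_d) = 0.6903 * 0.99538857 = 0.68711673
S_0' = S_0 - PV(D) = 45.4500 - 0.68711673 = 44.76288327
d1 = (ln(S_0'/K) + (r + sigma^2/2)*T) / (sigma*sqrt(T)) = 0.51751015
d2 = d1 - sigma*sqrt(T) = 0.27251015
exp(-rT) = 0.99227995
N(d1) = 0.69759996; N(d2) = 0.60738511
C = S_0' * N(d1) - K * exp(-rT) * N(d2) = 44.76288327 * 0.69759996 - 40.9500 * 0.99227995 * 0.60738511 = 6.5462

Answer: Price = 6.5462


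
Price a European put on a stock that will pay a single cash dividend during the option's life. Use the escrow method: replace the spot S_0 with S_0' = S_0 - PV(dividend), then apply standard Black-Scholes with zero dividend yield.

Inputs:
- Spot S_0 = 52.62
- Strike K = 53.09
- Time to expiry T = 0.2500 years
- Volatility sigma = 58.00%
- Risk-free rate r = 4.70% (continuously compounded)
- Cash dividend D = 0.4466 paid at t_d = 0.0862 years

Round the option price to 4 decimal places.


Answer: Price = 6.1807

Derivation:
PV(D) = D * exp(-r * t_d) = 0.4466 * 0.99595680 = 0.44479431
S_0' = S_0 - PV(D) = 52.6200 - 0.44479431 = 52.17520569
d1 = (ln(S_0'/K) + (r + sigma^2/2)*T) / (sigma*sqrt(T)) = 0.12558210
d2 = d1 - sigma*sqrt(T) = -0.16441790
exp(-rT) = 0.98831876
N(-d1) = 0.45003137; N(-d2) = 0.56529891
P = K * exp(-rT) * N(-d2) - S_0' * N(-d1) = 53.0900 * 0.98831876 * 0.56529891 - 52.17520569 * 0.45003137 = 6.1807


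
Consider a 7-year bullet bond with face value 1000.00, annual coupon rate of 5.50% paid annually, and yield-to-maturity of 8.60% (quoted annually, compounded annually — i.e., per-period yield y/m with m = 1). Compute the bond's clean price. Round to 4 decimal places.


Coupon per period c = face * coupon_rate / m = 55.000000
Periods per year m = 1; per-period yield y/m = 0.086000
Number of cashflows N = 7
Cashflows (t years, CF_t, discount factor 1/(1+y/m)^(m*t), PV):
  t = 1.0000: CF_t = 55.000000, DF = 0.920810, PV = 50.644567
  t = 2.0000: CF_t = 55.000000, DF = 0.847892, PV = 46.634040
  t = 3.0000: CF_t = 55.000000, DF = 0.780747, PV = 42.941105
  t = 4.0000: CF_t = 55.000000, DF = 0.718920, PV = 39.540612
  t = 5.0000: CF_t = 55.000000, DF = 0.661989, PV = 36.409403
  t = 6.0000: CF_t = 55.000000, DF = 0.609566, PV = 33.526154
  t = 7.0000: CF_t = 1055.000000, DF = 0.561295, PV = 592.166293
Price P = sum_t PV_t = 841.862174

Answer: Price = 841.8622


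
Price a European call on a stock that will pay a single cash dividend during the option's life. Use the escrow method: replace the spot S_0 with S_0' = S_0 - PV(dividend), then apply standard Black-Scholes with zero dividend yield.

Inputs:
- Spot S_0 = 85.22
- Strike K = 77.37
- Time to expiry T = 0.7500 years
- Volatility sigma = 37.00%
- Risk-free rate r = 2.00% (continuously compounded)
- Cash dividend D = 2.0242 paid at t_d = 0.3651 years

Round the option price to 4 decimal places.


Answer: Price = 14.0177

Derivation:
PV(D) = D * exp(-r * t_d) = 2.0242 * 0.99272459 = 2.00947312
S_0' = S_0 - PV(D) = 85.2200 - 2.00947312 = 83.21052688
d1 = (ln(S_0'/K) + (r + sigma^2/2)*T) / (sigma*sqrt(T)) = 0.43414324
d2 = d1 - sigma*sqrt(T) = 0.11371384
exp(-rT) = 0.98511194
N(d1) = 0.66790778; N(d2) = 0.54526768
C = S_0' * N(d1) - K * exp(-rT) * N(d2) = 83.21052688 * 0.66790778 - 77.3700 * 0.98511194 * 0.54526768 = 14.0177


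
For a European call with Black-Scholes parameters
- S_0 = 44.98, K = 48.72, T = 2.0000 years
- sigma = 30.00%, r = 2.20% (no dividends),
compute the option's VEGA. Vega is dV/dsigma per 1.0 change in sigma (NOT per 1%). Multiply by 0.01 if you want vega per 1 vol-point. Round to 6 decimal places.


Answer: Vega = 25.171552

Derivation:
d1 = 0.1275816811; d2 = -0.2966823876
phi(d1) = 0.3957086480; exp(-qT) = 1.0000000000; exp(-rT) = 0.9569539575
Vega = S * exp(-qT) * phi(d1) * sqrt(T) = 44.9800 * 1.0000000000 * 0.3957086480 * 1.4142135624 = 25.171552


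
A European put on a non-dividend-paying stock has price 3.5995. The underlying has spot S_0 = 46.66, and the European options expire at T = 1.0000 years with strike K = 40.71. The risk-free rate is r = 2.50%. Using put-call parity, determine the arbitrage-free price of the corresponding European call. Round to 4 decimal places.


Put-call parity: C - P = S_0 * exp(-qT) - K * exp(-rT).
S_0 * exp(-qT) = 46.6600 * 1.00000000 = 46.66000000
K * exp(-rT) = 40.7100 * 0.97530991 = 39.70486652
C = P + S*exp(-qT) - K*exp(-rT)
C = 3.5995 + 46.66000000 - 39.70486652 = 10.5546

Answer: Call price = 10.5546


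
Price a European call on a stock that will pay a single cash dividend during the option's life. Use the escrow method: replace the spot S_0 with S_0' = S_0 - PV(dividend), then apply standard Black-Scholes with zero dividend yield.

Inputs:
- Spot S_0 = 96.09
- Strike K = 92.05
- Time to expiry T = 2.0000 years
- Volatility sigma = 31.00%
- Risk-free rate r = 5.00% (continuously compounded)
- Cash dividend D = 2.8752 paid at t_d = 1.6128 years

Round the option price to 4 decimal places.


PV(D) = D * exp(-r * t_d) = 2.8752 * 0.92252574 = 2.65244601
S_0' = S_0 - PV(D) = 96.0900 - 2.65244601 = 93.43755399
d1 = (ln(S_0'/K) + (r + sigma^2/2)*T) / (sigma*sqrt(T)) = 0.48142894
d2 = d1 - sigma*sqrt(T) = 0.04302273
exp(-rT) = 0.90483742
N(d1) = 0.68489416; N(d2) = 0.51715829
C = S_0' * N(d1) - K * exp(-rT) * N(d2) = 93.43755399 * 0.68489416 - 92.0500 * 0.90483742 * 0.51715829 = 20.9206

Answer: Price = 20.9206


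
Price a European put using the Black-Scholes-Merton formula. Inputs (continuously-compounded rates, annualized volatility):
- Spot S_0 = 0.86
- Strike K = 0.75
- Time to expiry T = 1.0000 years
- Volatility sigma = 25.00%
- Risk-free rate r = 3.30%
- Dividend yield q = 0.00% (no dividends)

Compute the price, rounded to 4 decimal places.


Answer: Price = 0.0291

Derivation:
d1 = (ln(S/K) + (r - q + 0.5*sigma^2) * T) / (sigma * sqrt(T)) = 0.80443673
d2 = d1 - sigma * sqrt(T) = 0.55443673
exp(-rT) = 0.96753856; exp(-qT) = 1.00000000
P = K * exp(-rT) * N(-d2) - S_0 * exp(-qT) * N(-d1)
N(-d1) = 0.21057240; N(-d2) = 0.28964000
P = 0.7500 * 0.96753856 * 0.28964000 - 0.8600 * 1.00000000 * 0.21057240 = 0.0291


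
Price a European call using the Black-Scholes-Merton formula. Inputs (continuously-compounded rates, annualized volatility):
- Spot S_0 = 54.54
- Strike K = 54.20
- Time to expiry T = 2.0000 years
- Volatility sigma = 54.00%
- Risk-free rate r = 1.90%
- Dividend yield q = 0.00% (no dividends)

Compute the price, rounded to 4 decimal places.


d1 = (ln(S/K) + (r - q + 0.5*sigma^2) * T) / (sigma * sqrt(T)) = 0.43978568
d2 = d1 - sigma * sqrt(T) = -0.32388965
exp(-rT) = 0.96271294; exp(-qT) = 1.00000000
C = S_0 * exp(-qT) * N(d1) - K * exp(-rT) * N(d2)
N(d1) = 0.66995383; N(d2) = 0.37301079
C = 54.5400 * 1.00000000 * 0.66995383 - 54.2000 * 0.96271294 * 0.37301079 = 17.0759

Answer: Price = 17.0759


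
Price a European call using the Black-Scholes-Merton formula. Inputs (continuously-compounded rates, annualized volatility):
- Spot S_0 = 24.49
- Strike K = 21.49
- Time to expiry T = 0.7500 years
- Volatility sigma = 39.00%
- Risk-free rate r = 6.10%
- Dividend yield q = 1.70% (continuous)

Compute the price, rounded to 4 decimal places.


d1 = (ln(S/K) + (r - q + 0.5*sigma^2) * T) / (sigma * sqrt(T)) = 0.65348548
d2 = d1 - sigma * sqrt(T) = 0.31573557
exp(-rT) = 0.95528075; exp(-qT) = 0.98733094
C = S_0 * exp(-qT) * N(d1) - K * exp(-rT) * N(d2)
N(d1) = 0.74327833; N(d2) = 0.62389839
C = 24.4900 * 0.98733094 * 0.74327833 - 21.4900 * 0.95528075 * 0.62389839 = 5.1643

Answer: Price = 5.1643


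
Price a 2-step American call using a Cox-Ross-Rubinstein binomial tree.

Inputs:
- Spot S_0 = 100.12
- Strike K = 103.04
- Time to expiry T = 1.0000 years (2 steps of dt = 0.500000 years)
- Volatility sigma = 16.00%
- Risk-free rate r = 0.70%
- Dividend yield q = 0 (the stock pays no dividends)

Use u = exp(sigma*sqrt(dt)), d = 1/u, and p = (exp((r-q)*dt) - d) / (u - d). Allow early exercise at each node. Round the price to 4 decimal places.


Answer: Price = V(0,0) = 5.3042

Derivation:
dt = T/N = 0.500000
u = exp(sigma*sqrt(dt)) = 1.119785; d = 1/u = 0.893028
p = (exp((r-q)*dt) - d) / (u - d) = 0.487208
Discount per step: exp(-r*dt) = 0.996506
Stock lattice S(k, i) with i counting down-moves:
  k=0: S(0,0) = 100.1200
  k=1: S(1,0) = 112.1129; S(1,1) = 89.4100
  k=2: S(2,0) = 125.5424; S(2,1) = 100.1200; S(2,2) = 79.8456
Terminal payoffs V(N, i) = max(S_T - K, 0):
  V(2,0) = 22.502411; V(2,1) = 0.000000; V(2,2) = 0.000000
Backward induction: V(k, i) = exp(-r*dt) * [p * V(k+1, i) + (1-p) * V(k+1, i+1)]; then take max(V_cont, immediate exercise) for American.
  V(1,0) = exp(-r*dt) * [p*22.502411 + (1-p)*0.000000] = 10.925048; exercise = 9.072917; V(1,0) = max -> 10.925048
  V(1,1) = exp(-r*dt) * [p*0.000000 + (1-p)*0.000000] = 0.000000; exercise = 0.000000; V(1,1) = max -> 0.000000
  V(0,0) = exp(-r*dt) * [p*10.925048 + (1-p)*0.000000] = 5.304173; exercise = 0.000000; V(0,0) = max -> 5.304173
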